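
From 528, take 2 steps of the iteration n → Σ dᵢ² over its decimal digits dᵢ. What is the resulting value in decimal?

90

528 → 5² + 2² + 8² = 25 + 4 + 64 = 93
93 → 9² + 3² = 81 + 9 = 90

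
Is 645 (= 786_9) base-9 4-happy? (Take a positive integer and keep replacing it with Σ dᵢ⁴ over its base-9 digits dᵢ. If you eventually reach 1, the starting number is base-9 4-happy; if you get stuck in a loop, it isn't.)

645 = (7,8,6)_9 → 7793
7793 = (1,1,6,1,8)_9 → 5395
5395 = (7,3,5,4)_9 → 3363
3363 = (4,5,4,6)_9 → 2433
2433 = (3,3,0,3)_9 → 243
243 = (3,0,0)_9 → 81
81 = (1,0,0)_9 → 1  — reached 1.

base-9 4-happy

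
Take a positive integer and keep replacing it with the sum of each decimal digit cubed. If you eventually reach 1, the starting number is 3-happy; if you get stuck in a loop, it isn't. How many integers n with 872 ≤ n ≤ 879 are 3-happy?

1

872: 872 → 863 → 755 → 593 → 881 → 1025 → 134 → 92 → 737 → 713 → 371 → 371  — not 3-happy
873: 873 → 882 → 1032 → 36 → 243 → 99 → 1458 → 702 → 351 → 153 → 153  — not 3-happy
874: 874 → 919 → 1459 → 919  — not 3-happy
875: 875 → 980 → 1241 → 74 → 407 → 407  — not 3-happy
876: 876 → 1071 → 345 → 216 → 225 → 141 → 66 → 432 → 99 → 1458 → 702 → 351 → 153 → 153  — not 3-happy
877: 877 → 1198 → 1243 → 100 → 1  — 3-happy
878: 878 → 1367 → 587 → 980 → 1241 → 74 → 407 → 407  — not 3-happy
879: 879 → 1584 → 702 → 351 → 153 → 153  — not 3-happy
3-happy: 877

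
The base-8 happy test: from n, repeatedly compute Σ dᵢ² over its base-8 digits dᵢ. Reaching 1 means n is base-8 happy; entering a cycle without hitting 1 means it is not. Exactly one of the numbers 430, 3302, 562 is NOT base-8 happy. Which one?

562

430: 430 → 97 → 18 → 8 → 1  — reaches 1 (base-8 happy)
3302: 3302 → 97 → 18 → 8 → 1  — reaches 1 (base-8 happy)
562: 562 → 41 → 26 → 13 → 26  — repeats 26 (not base-8 happy)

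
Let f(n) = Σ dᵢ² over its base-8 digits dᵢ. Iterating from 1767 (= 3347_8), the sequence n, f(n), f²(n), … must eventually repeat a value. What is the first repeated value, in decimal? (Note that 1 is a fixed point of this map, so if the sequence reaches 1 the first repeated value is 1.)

26

1767 = (3,3,4,7)_8 → 3² + 3² + 4² + 7² = 83
83 = (1,2,3)_8 → 1² + 2² + 3² = 14
14 = (1,6)_8 → 1² + 6² = 37
37 = (4,5)_8 → 4² + 5² = 41
41 = (5,1)_8 → 5² + 1² = 26
26 = (3,2)_8 → 3² + 2² = 13
13 = (1,5)_8 → 1² + 5² = 26  — 26 already appeared earlier.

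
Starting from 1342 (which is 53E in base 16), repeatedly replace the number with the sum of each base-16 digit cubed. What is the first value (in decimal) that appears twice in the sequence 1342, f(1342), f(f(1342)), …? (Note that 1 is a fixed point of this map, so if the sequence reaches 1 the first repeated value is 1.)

1342 = (5,3,14)_16 → 5³ + 3³ + 14³ = 125 + 27 + 2744 = 2896
2896 = (11,5,0)_16 → 11³ + 5³ + 0³ = 1331 + 125 + 0 = 1456
1456 = (5,11,0)_16 → 5³ + 11³ + 0³ = 125 + 1331 + 0 = 1456  — 1456 already appeared earlier.

1456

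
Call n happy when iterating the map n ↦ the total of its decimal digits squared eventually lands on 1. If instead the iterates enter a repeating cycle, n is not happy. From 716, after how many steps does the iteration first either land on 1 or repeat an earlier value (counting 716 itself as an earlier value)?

716 → 7² + 1² + 6² = 49 + 1 + 36 = 86
86 → 8² + 6² = 64 + 36 = 100
100 → 1² + 0² + 0² = 1 + 0 + 0 = 1  — reached 1.
That took 3 steps.

3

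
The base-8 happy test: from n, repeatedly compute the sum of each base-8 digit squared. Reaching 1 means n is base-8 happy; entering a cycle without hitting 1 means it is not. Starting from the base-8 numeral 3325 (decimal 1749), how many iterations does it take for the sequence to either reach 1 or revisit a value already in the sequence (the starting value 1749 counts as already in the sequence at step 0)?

8

1749 = (3,3,2,5)_8 → 3² + 3² + 2² + 5² = 47
47 = (5,7)_8 → 5² + 7² = 74
74 = (1,1,2)_8 → 1² + 1² + 2² = 6
6 = (6)_8 → 6² = 36
36 = (4,4)_8 → 4² + 4² = 32
32 = (4,0)_8 → 4² + 0² = 16
16 = (2,0)_8 → 2² + 0² = 4
4 = (4)_8 → 4² = 16  — 16 repeats.
That took 8 steps.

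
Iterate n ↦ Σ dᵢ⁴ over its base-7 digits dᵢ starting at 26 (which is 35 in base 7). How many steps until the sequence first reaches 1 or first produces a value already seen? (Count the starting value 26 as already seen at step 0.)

26 = (3,5)_7 → 3⁴ + 5⁴ = 81 + 625 = 706
706 = (2,0,2,6)_7 → 2⁴ + 0⁴ + 2⁴ + 6⁴ = 16 + 0 + 16 + 1296 = 1328
1328 = (3,6,0,5)_7 → 3⁴ + 6⁴ + 0⁴ + 5⁴ = 81 + 1296 + 0 + 625 = 2002
2002 = (5,5,6,0)_7 → 5⁴ + 5⁴ + 6⁴ + 0⁴ = 625 + 625 + 1296 + 0 = 2546
2546 = (1,0,2,6,5)_7 → 1⁴ + 0⁴ + 2⁴ + 6⁴ + 5⁴ = 1 + 0 + 16 + 1296 + 625 = 1938
1938 = (5,4,3,6)_7 → 5⁴ + 4⁴ + 3⁴ + 6⁴ = 625 + 256 + 81 + 1296 = 2258
2258 = (6,4,0,4)_7 → 6⁴ + 4⁴ + 0⁴ + 4⁴ = 1296 + 256 + 0 + 256 = 1808
1808 = (5,1,6,2)_7 → 5⁴ + 1⁴ + 6⁴ + 2⁴ = 625 + 1 + 1296 + 16 = 1938  — 1938 repeats.
That took 8 steps.

8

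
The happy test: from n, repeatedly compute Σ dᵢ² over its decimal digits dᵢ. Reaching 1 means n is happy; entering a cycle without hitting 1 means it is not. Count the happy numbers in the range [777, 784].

777: 777 → 147 → 66 → 72 → 53 → 34 → 25 → 29 → 85 → 89 → 145 → 42 → 20 → 4 → 16 → 37 → 58 → 89  — not happy
778: 778 → 162 → 41 → 17 → 50 → 25 → 29 → 85 → 89 → 145 → 42 → 20 → 4 → 16 → 37 → 58 → 89  — not happy
779: 779 → 179 → 131 → 11 → 2 → 4 → 16 → 37 → 58 → 89 → 145 → 42 → 20 → 4  — not happy
780: 780 → 113 → 11 → 2 → 4 → 16 → 37 → 58 → 89 → 145 → 42 → 20 → 4  — not happy
781: 781 → 114 → 18 → 65 → 61 → 37 → 58 → 89 → 145 → 42 → 20 → 4 → 16 → 37  — not happy
782: 782 → 117 → 51 → 26 → 40 → 16 → 37 → 58 → 89 → 145 → 42 → 20 → 4 → 16  — not happy
783: 783 → 122 → 9 → 81 → 65 → 61 → 37 → 58 → 89 → 145 → 42 → 20 → 4 → 16 → 37  — not happy
784: 784 → 129 → 86 → 100 → 1  — happy
happy: 784

1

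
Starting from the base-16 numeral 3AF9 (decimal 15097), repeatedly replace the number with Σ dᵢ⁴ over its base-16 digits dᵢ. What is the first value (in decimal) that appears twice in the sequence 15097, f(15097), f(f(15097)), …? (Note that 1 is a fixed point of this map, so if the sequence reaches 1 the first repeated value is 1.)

22114

15097 = (3,10,15,9)_16 → 3⁴ + 10⁴ + 15⁴ + 9⁴ = 81 + 10000 + 50625 + 6561 = 67267
67267 = (1,0,6,12,3)_16 → 1⁴ + 0⁴ + 6⁴ + 12⁴ + 3⁴ = 1 + 0 + 1296 + 20736 + 81 = 22114
22114 = (5,6,6,2)_16 → 5⁴ + 6⁴ + 6⁴ + 2⁴ = 625 + 1296 + 1296 + 16 = 3233
3233 = (12,10,1)_16 → 12⁴ + 10⁴ + 1⁴ = 20736 + 10000 + 1 = 30737
30737 = (7,8,1,1)_16 → 7⁴ + 8⁴ + 1⁴ + 1⁴ = 2401 + 4096 + 1 + 1 = 6499
6499 = (1,9,6,3)_16 → 1⁴ + 9⁴ + 6⁴ + 3⁴ = 1 + 6561 + 1296 + 81 = 7939
7939 = (1,15,0,3)_16 → 1⁴ + 15⁴ + 0⁴ + 3⁴ = 1 + 50625 + 0 + 81 = 50707
50707 = (12,6,1,3)_16 → 12⁴ + 6⁴ + 1⁴ + 3⁴ = 20736 + 1296 + 1 + 81 = 22114  — 22114 already appeared earlier.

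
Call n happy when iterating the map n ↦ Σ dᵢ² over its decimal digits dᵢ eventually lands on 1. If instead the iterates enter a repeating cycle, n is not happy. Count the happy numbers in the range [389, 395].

389: 389 → 154 → 42 → 20 → 4 → 16 → 37 → 58 → 89 → 145 → 42  (repeats 42)
390: 390 → 90 → 81 → 65 → 61 → 37 → 58 → 89 → 145 → 42 → 20 → 4 → 16 → 37  (repeats 37)
391: 391 → 91 → 82 → 68 → 100 → 1  (reaches 1)
392: 392 → 94 → 97 → 130 → 10 → 1  (reaches 1)
393: 393 → 99 → 162 → 41 → 17 → 50 → 25 → 29 → 85 → 89 → 145 → 42 → 20 → 4 → 16 → 37 → 58 → 89  (repeats 89)
394: 394 → 106 → 37 → 58 → 89 → 145 → 42 → 20 → 4 → 16 → 37  (repeats 37)
395: 395 → 115 → 27 → 53 → 34 → 25 → 29 → 85 → 89 → 145 → 42 → 20 → 4 → 16 → 37 → 58 → 89  (repeats 89)
happy: 391, 392

2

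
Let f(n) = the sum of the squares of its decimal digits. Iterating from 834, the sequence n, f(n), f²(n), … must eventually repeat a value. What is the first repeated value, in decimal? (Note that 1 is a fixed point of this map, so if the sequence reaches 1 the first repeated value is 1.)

834 → 8² + 3² + 4² = 64 + 9 + 16 = 89
89 → 8² + 9² = 64 + 81 = 145
145 → 1² + 4² + 5² = 1 + 16 + 25 = 42
42 → 4² + 2² = 16 + 4 = 20
20 → 2² + 0² = 4 + 0 = 4
4 → 4² = 16
16 → 1² + 6² = 1 + 36 = 37
37 → 3² + 7² = 9 + 49 = 58
58 → 5² + 8² = 25 + 64 = 89  — 89 already appeared earlier.

89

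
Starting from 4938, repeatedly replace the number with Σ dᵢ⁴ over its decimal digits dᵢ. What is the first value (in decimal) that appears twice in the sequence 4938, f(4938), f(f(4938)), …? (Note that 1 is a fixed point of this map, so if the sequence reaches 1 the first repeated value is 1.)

13139

4938 → 4⁴ + 9⁴ + 3⁴ + 8⁴ = 10994
10994 → 1⁴ + 0⁴ + 9⁴ + 9⁴ + 4⁴ = 13379
13379 → 1⁴ + 3⁴ + 3⁴ + 7⁴ + 9⁴ = 9125
9125 → 9⁴ + 1⁴ + 2⁴ + 5⁴ = 7203
7203 → 7⁴ + 2⁴ + 0⁴ + 3⁴ = 2498
2498 → 2⁴ + 4⁴ + 9⁴ + 8⁴ = 10929
10929 → 1⁴ + 0⁴ + 9⁴ + 2⁴ + 9⁴ = 13139
13139 → 1⁴ + 3⁴ + 1⁴ + 3⁴ + 9⁴ = 6725
6725 → 6⁴ + 7⁴ + 2⁴ + 5⁴ = 4338
4338 → 4⁴ + 3⁴ + 3⁴ + 8⁴ = 4514
4514 → 4⁴ + 5⁴ + 1⁴ + 4⁴ = 1138
1138 → 1⁴ + 1⁴ + 3⁴ + 8⁴ = 4179
4179 → 4⁴ + 1⁴ + 7⁴ + 9⁴ = 9219
9219 → 9⁴ + 2⁴ + 1⁴ + 9⁴ = 13139  — 13139 already appeared earlier.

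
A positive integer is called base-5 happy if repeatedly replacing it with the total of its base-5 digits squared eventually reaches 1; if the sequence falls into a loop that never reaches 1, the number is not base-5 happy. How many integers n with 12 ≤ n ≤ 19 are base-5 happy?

12: 12 → 8 → 10 → 4 → 16 → 10  — not base-5 happy
13: 13 → 13  — not base-5 happy
14: 14 → 20 → 16 → 10 → 4 → 16  — not base-5 happy
15: 15 → 9 → 17 → 13 → 13  — not base-5 happy
16: 16 → 10 → 4 → 16  — not base-5 happy
17: 17 → 13 → 13  — not base-5 happy
18: 18 → 18  — not base-5 happy
19: 19 → 25 → 1  — base-5 happy
base-5 happy: 19

1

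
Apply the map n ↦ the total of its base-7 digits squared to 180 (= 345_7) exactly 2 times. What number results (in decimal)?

2

180 = (3,4,5)_7 → 3² + 4² + 5² = 9 + 16 + 25 = 50
50 = (1,0,1)_7 → 1² + 0² + 1² = 1 + 0 + 1 = 2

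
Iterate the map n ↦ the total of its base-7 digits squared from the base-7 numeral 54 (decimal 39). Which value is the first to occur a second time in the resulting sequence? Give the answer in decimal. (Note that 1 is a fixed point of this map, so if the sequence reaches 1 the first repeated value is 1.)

45

39 = (5,4)_7 → 5² + 4² = 41
41 = (5,6)_7 → 5² + 6² = 61
61 = (1,1,5)_7 → 1² + 1² + 5² = 27
27 = (3,6)_7 → 3² + 6² = 45
45 = (6,3)_7 → 6² + 3² = 45  — 45 already appeared earlier.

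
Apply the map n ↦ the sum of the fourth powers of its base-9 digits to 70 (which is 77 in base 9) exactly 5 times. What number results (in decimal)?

70 = (7,7)_9 → 4802
4802 = (6,5,2,5)_9 → 2562
2562 = (3,4,5,6)_9 → 2258
2258 = (3,0,7,8)_9 → 6578
6578 = (1,0,0,1,8)_9 → 4098

4098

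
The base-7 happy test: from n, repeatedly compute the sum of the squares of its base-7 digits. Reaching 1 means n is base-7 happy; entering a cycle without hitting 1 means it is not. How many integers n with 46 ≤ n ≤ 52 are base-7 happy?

46: 46 → 52 → 10 → 10  (repeats 10)
47: 47 → 61 → 27 → 45 → 45  (repeats 45)
48: 48 → 72 → 14 → 4 → 16 → 8 → 2 → 4  (repeats 4)
49: 49 → 1  (reaches 1)
50: 50 → 2 → 4 → 16 → 8 → 2  (repeats 2)
51: 51 → 5 → 25 → 25  (repeats 25)
52: 52 → 10 → 10  (repeats 10)
base-7 happy: 49

1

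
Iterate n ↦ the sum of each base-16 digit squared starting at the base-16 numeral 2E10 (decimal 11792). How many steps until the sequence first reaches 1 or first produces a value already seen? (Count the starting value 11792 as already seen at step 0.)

10

11792 = (2,14,1,0)_16 → 201
201 = (12,9)_16 → 225
225 = (14,1)_16 → 197
197 = (12,5)_16 → 169
169 = (10,9)_16 → 181
181 = (11,5)_16 → 146
146 = (9,2)_16 → 85
85 = (5,5)_16 → 50
50 = (3,2)_16 → 13
13 = (13)_16 → 169  — 169 repeats.
That took 10 steps.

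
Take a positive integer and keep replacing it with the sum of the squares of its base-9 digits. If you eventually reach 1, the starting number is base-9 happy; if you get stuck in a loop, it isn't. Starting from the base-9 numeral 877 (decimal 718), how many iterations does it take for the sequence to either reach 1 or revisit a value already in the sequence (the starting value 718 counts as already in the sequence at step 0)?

5

718 = (8,7,7)_9 → 8² + 7² + 7² = 162
162 = (2,0,0)_9 → 2² + 0² + 0² = 4
4 = (4)_9 → 4² = 16
16 = (1,7)_9 → 1² + 7² = 50
50 = (5,5)_9 → 5² + 5² = 50  — 50 repeats.
That took 5 steps.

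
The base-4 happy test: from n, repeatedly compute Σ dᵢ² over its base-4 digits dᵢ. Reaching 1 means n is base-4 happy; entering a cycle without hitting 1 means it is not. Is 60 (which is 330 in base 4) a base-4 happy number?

60 = (3,3,0)_4 → 18
18 = (1,0,2)_4 → 5
5 = (1,1)_4 → 2
2 = (2)_4 → 4
4 = (1,0)_4 → 1  — reached 1.

base-4 happy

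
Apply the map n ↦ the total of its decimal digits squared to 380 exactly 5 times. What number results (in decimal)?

380 → 73
73 → 58
58 → 89
89 → 145
145 → 42

42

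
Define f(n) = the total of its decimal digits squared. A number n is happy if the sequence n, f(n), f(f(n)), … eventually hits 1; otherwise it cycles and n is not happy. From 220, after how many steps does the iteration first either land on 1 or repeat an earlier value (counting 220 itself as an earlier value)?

14

220 → 2² + 2² + 0² = 4 + 4 + 0 = 8
8 → 8² = 64
64 → 6² + 4² = 36 + 16 = 52
52 → 5² + 2² = 25 + 4 = 29
29 → 2² + 9² = 4 + 81 = 85
85 → 8² + 5² = 64 + 25 = 89
89 → 8² + 9² = 64 + 81 = 145
145 → 1² + 4² + 5² = 1 + 16 + 25 = 42
42 → 4² + 2² = 16 + 4 = 20
20 → 2² + 0² = 4 + 0 = 4
4 → 4² = 16
16 → 1² + 6² = 1 + 36 = 37
37 → 3² + 7² = 9 + 49 = 58
58 → 5² + 8² = 25 + 64 = 89  — 89 repeats.
That took 14 steps.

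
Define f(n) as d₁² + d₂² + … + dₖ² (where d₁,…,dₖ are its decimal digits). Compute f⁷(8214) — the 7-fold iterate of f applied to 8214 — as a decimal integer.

16

8214 → 85
85 → 89
89 → 145
145 → 42
42 → 20
20 → 4
4 → 16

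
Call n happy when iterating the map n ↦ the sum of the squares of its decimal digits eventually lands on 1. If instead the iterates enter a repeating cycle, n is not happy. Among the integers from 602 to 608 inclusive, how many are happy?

602: 602 → 40 → 16 → 37 → 58 → 89 → 145 → 42 → 20 → 4 → 16  (repeats 16)
603: 603 → 45 → 41 → 17 → 50 → 25 → 29 → 85 → 89 → 145 → 42 → 20 → 4 → 16 → 37 → 58 → 89  (repeats 89)
604: 604 → 52 → 29 → 85 → 89 → 145 → 42 → 20 → 4 → 16 → 37 → 58 → 89  (repeats 89)
605: 605 → 61 → 37 → 58 → 89 → 145 → 42 → 20 → 4 → 16 → 37  (repeats 37)
606: 606 → 72 → 53 → 34 → 25 → 29 → 85 → 89 → 145 → 42 → 20 → 4 → 16 → 37 → 58 → 89  (repeats 89)
607: 607 → 85 → 89 → 145 → 42 → 20 → 4 → 16 → 37 → 58 → 89  (repeats 89)
608: 608 → 100 → 1  (reaches 1)
happy: 608

1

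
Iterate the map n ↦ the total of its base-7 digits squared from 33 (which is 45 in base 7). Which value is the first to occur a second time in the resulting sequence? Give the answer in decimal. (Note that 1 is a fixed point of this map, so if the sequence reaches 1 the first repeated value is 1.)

45

33 = (4,5)_7 → 4² + 5² = 16 + 25 = 41
41 = (5,6)_7 → 5² + 6² = 25 + 36 = 61
61 = (1,1,5)_7 → 1² + 1² + 5² = 1 + 1 + 25 = 27
27 = (3,6)_7 → 3² + 6² = 9 + 36 = 45
45 = (6,3)_7 → 6² + 3² = 36 + 9 = 45  — 45 already appeared earlier.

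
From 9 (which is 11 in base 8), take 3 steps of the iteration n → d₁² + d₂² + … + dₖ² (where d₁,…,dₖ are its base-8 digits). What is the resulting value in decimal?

16

9 = (1,1)_8 → 1² + 1² = 2
2 = (2)_8 → 2² = 4
4 = (4)_8 → 4² = 16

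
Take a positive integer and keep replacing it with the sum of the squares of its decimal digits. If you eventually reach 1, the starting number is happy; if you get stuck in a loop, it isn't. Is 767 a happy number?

not happy

767 → 7² + 6² + 7² = 134
134 → 1² + 3² + 4² = 26
26 → 2² + 6² = 40
40 → 4² + 0² = 16
16 → 1² + 6² = 37
37 → 3² + 7² = 58
58 → 5² + 8² = 89
89 → 8² + 9² = 145
145 → 1² + 4² + 5² = 42
42 → 4² + 2² = 20
20 → 2² + 0² = 4
4 → 4² = 16  — 16 already seen; the sequence cycles without reaching 1.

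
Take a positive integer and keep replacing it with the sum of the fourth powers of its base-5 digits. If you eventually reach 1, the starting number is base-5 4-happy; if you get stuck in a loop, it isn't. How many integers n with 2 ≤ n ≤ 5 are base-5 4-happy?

1

2: 2 → 16 → 82 → 98 → 418 → 244 → 594 → 674 → 514 → 528 → 338 → 194 → 354 → 528  — not base-5 4-happy
3: 3 → 81 → 83 → 163 → 99 → 593 → 499 → 849 → 595 → 593  — not base-5 4-happy
4: 4 → 256 → 18 → 162 → 34 → 258 → 98 → 418 → 244 → 594 → 674 → 514 → 528 → 338 → 194 → 354 → 528  — not base-5 4-happy
5: 5 → 1  — base-5 4-happy
base-5 4-happy: 5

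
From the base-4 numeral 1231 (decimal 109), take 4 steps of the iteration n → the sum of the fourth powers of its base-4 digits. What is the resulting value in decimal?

109 = (1,2,3,1)_4 → 1⁴ + 2⁴ + 3⁴ + 1⁴ = 99
99 = (1,2,0,3)_4 → 1⁴ + 2⁴ + 0⁴ + 3⁴ = 98
98 = (1,2,0,2)_4 → 1⁴ + 2⁴ + 0⁴ + 2⁴ = 33
33 = (2,0,1)_4 → 2⁴ + 0⁴ + 1⁴ = 17

17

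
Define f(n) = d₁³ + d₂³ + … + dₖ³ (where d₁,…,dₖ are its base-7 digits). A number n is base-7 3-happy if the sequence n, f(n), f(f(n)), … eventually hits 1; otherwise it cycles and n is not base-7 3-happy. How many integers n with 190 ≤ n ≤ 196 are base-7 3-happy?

1

190: 190 → 244 → 496 → 244  (repeats 244)
191: 191 → 251 → 341 → 557 → 137 → 197 → 65 → 17 → 35 → 125 → 251  (repeats 251)
192: 192 → 270 → 216 → 288 → 342 → 648 → 282 → 258 → 342  (repeats 342)
193: 193 → 307 → 433 → 343 → 1  (reaches 1)
194: 194 → 368 → 92 → 218 → 92  (repeats 92)
195: 195 → 459 → 81 → 129 → 99 → 9 → 9  (repeats 9)
196: 196 → 64 → 10 → 28 → 64  (repeats 64)
base-7 3-happy: 193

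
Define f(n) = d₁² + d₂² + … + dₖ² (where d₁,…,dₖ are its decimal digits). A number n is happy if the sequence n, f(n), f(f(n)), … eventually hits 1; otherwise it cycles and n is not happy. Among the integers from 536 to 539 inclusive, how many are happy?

1

536: 536 → 70 → 49 → 97 → 130 → 10 → 1  — happy
537: 537 → 83 → 73 → 58 → 89 → 145 → 42 → 20 → 4 → 16 → 37 → 58  — not happy
538: 538 → 98 → 145 → 42 → 20 → 4 → 16 → 37 → 58 → 89 → 145  — not happy
539: 539 → 115 → 27 → 53 → 34 → 25 → 29 → 85 → 89 → 145 → 42 → 20 → 4 → 16 → 37 → 58 → 89  — not happy
happy: 536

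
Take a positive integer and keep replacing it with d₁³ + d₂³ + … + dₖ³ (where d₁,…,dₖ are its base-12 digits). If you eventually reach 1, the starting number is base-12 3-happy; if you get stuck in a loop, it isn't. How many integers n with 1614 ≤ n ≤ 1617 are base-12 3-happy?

1614: 1614 → 1555 → 2072 → 585 → 793 → 342 → 288 → 8 → 512 → 755 → 1464 → 1008 → 343 → 415 → 1351 → 1136 → 1855 → 1344 → 793  (repeats 793)
1615: 1615 → 1682 → 1851 → 1028 → 856 → 1520 → 1728 → 1  (reaches 1)
1616: 1616 → 1851 → 1028 → 856 → 1520 → 1728 → 1  (reaches 1)
1617: 1617 → 2068 → 137 → 1456 → 1065 → 1136 → 1855 → 1344 → 793 → 342 → 288 → 8 → 512 → 755 → 1464 → 1008 → 343 → 415 → 1351 → 1136  (repeats 1136)
base-12 3-happy: 1615, 1616

2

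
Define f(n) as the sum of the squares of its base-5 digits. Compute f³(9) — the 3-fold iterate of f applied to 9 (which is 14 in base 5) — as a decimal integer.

9 = (1,4)_5 → 1² + 4² = 17
17 = (3,2)_5 → 3² + 2² = 13
13 = (2,3)_5 → 2² + 3² = 13

13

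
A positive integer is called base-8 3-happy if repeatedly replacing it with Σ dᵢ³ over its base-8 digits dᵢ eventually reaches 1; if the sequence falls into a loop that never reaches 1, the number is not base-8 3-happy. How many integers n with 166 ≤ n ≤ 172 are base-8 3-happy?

2

166: 166 → 288 → 128 → 8 → 1  (reaches 1)
167: 167 → 415 → 586 → 11 → 28 → 91 → 55 → 559 → 469 → 476 → 434 → 440 → 559  (repeats 559)
168: 168 → 133 → 133  (repeats 133)
169: 169 → 134 → 224 → 91 → 55 → 559 → 469 → 476 → 434 → 440 → 559  (repeats 559)
170: 170 → 141 → 134 → 224 → 91 → 55 → 559 → 469 → 476 → 434 → 440 → 559  (repeats 559)
171: 171 → 160 → 72 → 2 → 8 → 1  (reaches 1)
172: 172 → 197 → 152 → 35 → 91 → 55 → 559 → 469 → 476 → 434 → 440 → 559  (repeats 559)
base-8 3-happy: 166, 171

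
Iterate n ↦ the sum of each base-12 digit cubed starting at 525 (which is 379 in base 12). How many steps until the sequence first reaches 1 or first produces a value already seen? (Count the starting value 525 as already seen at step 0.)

10

525 = (3,7,9)_12 → 3³ + 7³ + 9³ = 27 + 343 + 729 = 1099
1099 = (7,7,7)_12 → 7³ + 7³ + 7³ = 343 + 343 + 343 = 1029
1029 = (7,1,9)_12 → 7³ + 1³ + 9³ = 343 + 1 + 729 = 1073
1073 = (7,5,5)_12 → 7³ + 5³ + 5³ = 343 + 125 + 125 = 593
593 = (4,1,5)_12 → 4³ + 1³ + 5³ = 64 + 1 + 125 = 190
190 = (1,3,10)_12 → 1³ + 3³ + 10³ = 1 + 27 + 1000 = 1028
1028 = (7,1,8)_12 → 7³ + 1³ + 8³ = 343 + 1 + 512 = 856
856 = (5,11,4)_12 → 5³ + 11³ + 4³ = 125 + 1331 + 64 = 1520
1520 = (10,6,8)_12 → 10³ + 6³ + 8³ = 1000 + 216 + 512 = 1728
1728 = (1,0,0,0)_12 → 1³ + 0³ + 0³ + 0³ = 1 + 0 + 0 + 0 = 1  — reached 1.
That took 10 steps.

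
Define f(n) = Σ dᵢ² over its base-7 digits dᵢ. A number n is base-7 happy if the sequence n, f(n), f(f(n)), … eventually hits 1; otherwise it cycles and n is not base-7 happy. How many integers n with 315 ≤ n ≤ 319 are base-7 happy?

315: 315 → 45 → 45  (repeats 45)
316: 316 → 46 → 52 → 10 → 10  (repeats 10)
317: 317 → 49 → 1  (reaches 1)
318: 318 → 54 → 26 → 34 → 52 → 10 → 10  (repeats 10)
319: 319 → 61 → 27 → 45 → 45  (repeats 45)
base-7 happy: 317

1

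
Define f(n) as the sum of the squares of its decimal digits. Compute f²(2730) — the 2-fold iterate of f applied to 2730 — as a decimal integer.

40

2730 → 2² + 7² + 3² + 0² = 62
62 → 6² + 2² = 40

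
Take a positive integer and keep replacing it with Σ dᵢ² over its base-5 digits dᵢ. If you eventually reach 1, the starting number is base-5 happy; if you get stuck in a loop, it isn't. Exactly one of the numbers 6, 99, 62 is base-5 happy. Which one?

6: 6 → 2 → 4 → 16 → 10 → 4  — repeats 4 (not base-5 happy)
99: 99 → 41 → 11 → 5 → 1  — reaches 1 (base-5 happy)
62: 62 → 12 → 8 → 10 → 4 → 16 → 10  — repeats 10 (not base-5 happy)

99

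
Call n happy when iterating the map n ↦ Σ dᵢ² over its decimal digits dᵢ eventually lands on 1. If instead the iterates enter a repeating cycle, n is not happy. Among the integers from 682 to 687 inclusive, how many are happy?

682: 682 → 104 → 17 → 50 → 25 → 29 → 85 → 89 → 145 → 42 → 20 → 4 → 16 → 37 → 58 → 89  — not happy
683: 683 → 109 → 82 → 68 → 100 → 1  — happy
684: 684 → 116 → 38 → 73 → 58 → 89 → 145 → 42 → 20 → 4 → 16 → 37 → 58  — not happy
685: 685 → 125 → 30 → 9 → 81 → 65 → 61 → 37 → 58 → 89 → 145 → 42 → 20 → 4 → 16 → 37  — not happy
686: 686 → 136 → 46 → 52 → 29 → 85 → 89 → 145 → 42 → 20 → 4 → 16 → 37 → 58 → 89  — not happy
687: 687 → 149 → 98 → 145 → 42 → 20 → 4 → 16 → 37 → 58 → 89 → 145  — not happy
happy: 683

1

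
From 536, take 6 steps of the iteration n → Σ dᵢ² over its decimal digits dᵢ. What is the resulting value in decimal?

536 → 5² + 3² + 6² = 70
70 → 7² + 0² = 49
49 → 4² + 9² = 97
97 → 9² + 7² = 130
130 → 1² + 3² + 0² = 10
10 → 1² + 0² = 1

1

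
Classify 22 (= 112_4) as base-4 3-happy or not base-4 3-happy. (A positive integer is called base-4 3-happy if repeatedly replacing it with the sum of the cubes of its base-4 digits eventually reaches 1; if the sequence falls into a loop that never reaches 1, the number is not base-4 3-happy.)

base-4 3-happy

22 = (1,1,2)_4 → 10
10 = (2,2)_4 → 16
16 = (1,0,0)_4 → 1  — reached 1.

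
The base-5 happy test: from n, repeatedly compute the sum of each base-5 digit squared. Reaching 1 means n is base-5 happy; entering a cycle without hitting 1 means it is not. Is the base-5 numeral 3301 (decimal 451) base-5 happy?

base-5 happy

451 = (3,3,0,1)_5 → 3² + 3² + 0² + 1² = 19
19 = (3,4)_5 → 3² + 4² = 25
25 = (1,0,0)_5 → 1² + 0² + 0² = 1  — reached 1.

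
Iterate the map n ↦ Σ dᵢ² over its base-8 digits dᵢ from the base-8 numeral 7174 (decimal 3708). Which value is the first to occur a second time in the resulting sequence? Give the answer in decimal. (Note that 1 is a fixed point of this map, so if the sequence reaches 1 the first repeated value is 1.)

16

3708 = (7,1,7,4)_8 → 7² + 1² + 7² + 4² = 115
115 = (1,6,3)_8 → 1² + 6² + 3² = 46
46 = (5,6)_8 → 5² + 6² = 61
61 = (7,5)_8 → 7² + 5² = 74
74 = (1,1,2)_8 → 1² + 1² + 2² = 6
6 = (6)_8 → 6² = 36
36 = (4,4)_8 → 4² + 4² = 32
32 = (4,0)_8 → 4² + 0² = 16
16 = (2,0)_8 → 2² + 0² = 4
4 = (4)_8 → 4² = 16  — 16 already appeared earlier.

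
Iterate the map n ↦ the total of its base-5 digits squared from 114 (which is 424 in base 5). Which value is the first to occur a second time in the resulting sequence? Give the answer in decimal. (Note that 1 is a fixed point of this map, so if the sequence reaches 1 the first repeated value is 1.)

114 = (4,2,4)_5 → 36
36 = (1,2,1)_5 → 6
6 = (1,1)_5 → 2
2 = (2)_5 → 4
4 = (4)_5 → 16
16 = (3,1)_5 → 10
10 = (2,0)_5 → 4  — 4 already appeared earlier.

4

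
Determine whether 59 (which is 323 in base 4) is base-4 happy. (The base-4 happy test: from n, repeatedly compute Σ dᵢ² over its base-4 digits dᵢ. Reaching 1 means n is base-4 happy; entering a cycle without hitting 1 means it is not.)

base-4 happy

59 = (3,2,3)_4 → 3² + 2² + 3² = 9 + 4 + 9 = 22
22 = (1,1,2)_4 → 1² + 1² + 2² = 1 + 1 + 4 = 6
6 = (1,2)_4 → 1² + 2² = 1 + 4 = 5
5 = (1,1)_4 → 1² + 1² = 1 + 1 = 2
2 = (2)_4 → 2² = 4
4 = (1,0)_4 → 1² + 0² = 1 + 0 = 1  — reached 1.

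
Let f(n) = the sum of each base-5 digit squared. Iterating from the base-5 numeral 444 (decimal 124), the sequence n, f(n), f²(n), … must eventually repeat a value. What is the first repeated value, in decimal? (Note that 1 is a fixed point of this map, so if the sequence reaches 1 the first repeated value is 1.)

4

124 = (4,4,4)_5 → 4² + 4² + 4² = 48
48 = (1,4,3)_5 → 1² + 4² + 3² = 26
26 = (1,0,1)_5 → 1² + 0² + 1² = 2
2 = (2)_5 → 2² = 4
4 = (4)_5 → 4² = 16
16 = (3,1)_5 → 3² + 1² = 10
10 = (2,0)_5 → 2² + 0² = 4  — 4 already appeared earlier.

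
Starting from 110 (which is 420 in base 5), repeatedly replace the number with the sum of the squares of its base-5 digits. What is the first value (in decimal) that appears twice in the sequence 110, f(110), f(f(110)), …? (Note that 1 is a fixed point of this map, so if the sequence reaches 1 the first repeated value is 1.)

110 = (4,2,0)_5 → 20
20 = (4,0)_5 → 16
16 = (3,1)_5 → 10
10 = (2,0)_5 → 4
4 = (4)_5 → 16  — 16 already appeared earlier.

16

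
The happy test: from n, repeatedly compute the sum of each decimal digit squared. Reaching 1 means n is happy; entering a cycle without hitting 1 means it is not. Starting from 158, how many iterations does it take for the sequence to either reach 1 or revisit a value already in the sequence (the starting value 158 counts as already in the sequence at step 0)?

13

158 → 90
90 → 81
81 → 65
65 → 61
61 → 37
37 → 58
58 → 89
89 → 145
145 → 42
42 → 20
20 → 4
4 → 16
16 → 37  — 37 repeats.
That took 13 steps.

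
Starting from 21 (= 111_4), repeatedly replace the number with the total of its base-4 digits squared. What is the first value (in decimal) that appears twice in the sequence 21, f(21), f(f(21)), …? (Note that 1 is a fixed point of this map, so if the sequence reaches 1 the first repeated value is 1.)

21 = (1,1,1)_4 → 3
3 = (3)_4 → 9
9 = (2,1)_4 → 5
5 = (1,1)_4 → 2
2 = (2)_4 → 4
4 = (1,0)_4 → 1  — reached the fixed point 1.
1 → 1, so 1 is the first repeated value.

1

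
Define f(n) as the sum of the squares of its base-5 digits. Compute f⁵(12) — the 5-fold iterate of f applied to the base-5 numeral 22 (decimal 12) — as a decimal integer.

10

12 = (2,2)_5 → 2² + 2² = 4 + 4 = 8
8 = (1,3)_5 → 1² + 3² = 1 + 9 = 10
10 = (2,0)_5 → 2² + 0² = 4 + 0 = 4
4 = (4)_5 → 4² = 16
16 = (3,1)_5 → 3² + 1² = 9 + 1 = 10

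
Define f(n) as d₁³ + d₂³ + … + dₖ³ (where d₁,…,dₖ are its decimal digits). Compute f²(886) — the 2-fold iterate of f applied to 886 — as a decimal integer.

886 → 8³ + 8³ + 6³ = 1240
1240 → 1³ + 2³ + 4³ + 0³ = 73

73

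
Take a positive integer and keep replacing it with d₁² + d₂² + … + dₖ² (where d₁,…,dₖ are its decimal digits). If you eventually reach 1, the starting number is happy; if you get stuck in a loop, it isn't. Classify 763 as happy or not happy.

763 → 7² + 6² + 3² = 49 + 36 + 9 = 94
94 → 9² + 4² = 81 + 16 = 97
97 → 9² + 7² = 81 + 49 = 130
130 → 1² + 3² + 0² = 1 + 9 + 0 = 10
10 → 1² + 0² = 1 + 0 = 1  — reached 1.

happy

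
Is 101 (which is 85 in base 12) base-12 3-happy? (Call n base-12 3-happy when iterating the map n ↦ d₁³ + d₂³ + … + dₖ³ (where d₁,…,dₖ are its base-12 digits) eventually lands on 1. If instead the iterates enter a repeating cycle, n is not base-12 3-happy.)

101 = (8,5)_12 → 8³ + 5³ = 637
637 = (4,5,1)_12 → 4³ + 5³ + 1³ = 190
190 = (1,3,10)_12 → 1³ + 3³ + 10³ = 1028
1028 = (7,1,8)_12 → 7³ + 1³ + 8³ = 856
856 = (5,11,4)_12 → 5³ + 11³ + 4³ = 1520
1520 = (10,6,8)_12 → 10³ + 6³ + 8³ = 1728
1728 = (1,0,0,0)_12 → 1³ + 0³ + 0³ + 0³ = 1  — reached 1.

base-12 3-happy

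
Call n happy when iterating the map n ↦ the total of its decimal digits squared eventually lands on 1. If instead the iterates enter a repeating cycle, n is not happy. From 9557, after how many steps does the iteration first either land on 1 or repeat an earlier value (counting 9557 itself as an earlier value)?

12

9557 → 9² + 5² + 5² + 7² = 180
180 → 1² + 8² + 0² = 65
65 → 6² + 5² = 61
61 → 6² + 1² = 37
37 → 3² + 7² = 58
58 → 5² + 8² = 89
89 → 8² + 9² = 145
145 → 1² + 4² + 5² = 42
42 → 4² + 2² = 20
20 → 2² + 0² = 4
4 → 4² = 16
16 → 1² + 6² = 37  — 37 repeats.
That took 12 steps.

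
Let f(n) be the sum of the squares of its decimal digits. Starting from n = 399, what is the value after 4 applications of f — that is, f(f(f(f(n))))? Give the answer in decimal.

399 → 171
171 → 51
51 → 26
26 → 40

40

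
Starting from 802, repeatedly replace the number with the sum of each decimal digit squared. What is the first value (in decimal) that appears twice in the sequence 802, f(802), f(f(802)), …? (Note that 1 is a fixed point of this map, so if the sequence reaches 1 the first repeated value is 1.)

1

802 → 68
68 → 100
100 → 1  — reached the fixed point 1.
1 → 1, so 1 is the first repeated value.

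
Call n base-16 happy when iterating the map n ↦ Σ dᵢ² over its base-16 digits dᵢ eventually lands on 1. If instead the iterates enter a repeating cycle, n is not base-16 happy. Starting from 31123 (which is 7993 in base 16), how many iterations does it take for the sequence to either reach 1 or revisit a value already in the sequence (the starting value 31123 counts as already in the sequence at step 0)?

31123 = (7,9,9,3)_16 → 7² + 9² + 9² + 3² = 220
220 = (13,12)_16 → 13² + 12² = 313
313 = (1,3,9)_16 → 1² + 3² + 9² = 91
91 = (5,11)_16 → 5² + 11² = 146
146 = (9,2)_16 → 9² + 2² = 85
85 = (5,5)_16 → 5² + 5² = 50
50 = (3,2)_16 → 3² + 2² = 13
13 = (13)_16 → 13² = 169
169 = (10,9)_16 → 10² + 9² = 181
181 = (11,5)_16 → 11² + 5² = 146  — 146 repeats.
That took 10 steps.

10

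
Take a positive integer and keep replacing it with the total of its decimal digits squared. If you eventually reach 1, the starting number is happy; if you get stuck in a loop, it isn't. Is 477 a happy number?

477 → 114
114 → 18
18 → 65
65 → 61
61 → 37
37 → 58
58 → 89
89 → 145
145 → 42
42 → 20
20 → 4
4 → 16
16 → 37  — 37 already seen; the sequence cycles without reaching 1.

not happy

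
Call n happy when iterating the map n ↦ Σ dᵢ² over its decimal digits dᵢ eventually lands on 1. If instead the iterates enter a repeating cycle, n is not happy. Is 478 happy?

478 → 129
129 → 86
86 → 100
100 → 1  — reached 1.

happy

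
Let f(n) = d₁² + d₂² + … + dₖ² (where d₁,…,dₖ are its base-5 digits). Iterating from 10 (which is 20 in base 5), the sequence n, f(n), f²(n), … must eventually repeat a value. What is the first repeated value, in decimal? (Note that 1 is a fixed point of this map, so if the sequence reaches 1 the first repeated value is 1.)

10 = (2,0)_5 → 2² + 0² = 4 + 0 = 4
4 = (4)_5 → 4² = 16
16 = (3,1)_5 → 3² + 1² = 9 + 1 = 10  — 10 already appeared earlier.

10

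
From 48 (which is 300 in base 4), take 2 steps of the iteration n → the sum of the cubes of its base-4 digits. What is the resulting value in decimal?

36

48 = (3,0,0)_4 → 3³ + 0³ + 0³ = 27 + 0 + 0 = 27
27 = (1,2,3)_4 → 1³ + 2³ + 3³ = 1 + 8 + 27 = 36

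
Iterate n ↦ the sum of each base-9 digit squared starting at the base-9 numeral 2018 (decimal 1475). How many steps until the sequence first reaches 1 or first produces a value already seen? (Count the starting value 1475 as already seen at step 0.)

7

1475 = (2,0,1,8)_9 → 2² + 0² + 1² + 8² = 4 + 0 + 1 + 64 = 69
69 = (7,6)_9 → 7² + 6² = 49 + 36 = 85
85 = (1,0,4)_9 → 1² + 0² + 4² = 1 + 0 + 16 = 17
17 = (1,8)_9 → 1² + 8² = 1 + 64 = 65
65 = (7,2)_9 → 7² + 2² = 49 + 4 = 53
53 = (5,8)_9 → 5² + 8² = 25 + 64 = 89
89 = (1,0,8)_9 → 1² + 0² + 8² = 1 + 0 + 64 = 65  — 65 repeats.
That took 7 steps.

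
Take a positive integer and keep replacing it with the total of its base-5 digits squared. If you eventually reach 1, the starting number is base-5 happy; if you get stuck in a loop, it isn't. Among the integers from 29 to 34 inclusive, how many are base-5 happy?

1

29: 29 → 17 → 13 → 13  — not base-5 happy
30: 30 → 2 → 4 → 16 → 10 → 4  — not base-5 happy
31: 31 → 3 → 9 → 17 → 13 → 13  — not base-5 happy
32: 32 → 6 → 2 → 4 → 16 → 10 → 4  — not base-5 happy
33: 33 → 11 → 5 → 1  — base-5 happy
34: 34 → 18 → 18  — not base-5 happy
base-5 happy: 33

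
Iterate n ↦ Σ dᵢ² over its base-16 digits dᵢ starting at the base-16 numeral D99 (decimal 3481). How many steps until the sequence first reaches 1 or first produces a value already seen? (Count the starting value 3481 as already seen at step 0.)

10

3481 = (13,9,9)_16 → 13² + 9² + 9² = 169 + 81 + 81 = 331
331 = (1,4,11)_16 → 1² + 4² + 11² = 1 + 16 + 121 = 138
138 = (8,10)_16 → 8² + 10² = 64 + 100 = 164
164 = (10,4)_16 → 10² + 4² = 100 + 16 = 116
116 = (7,4)_16 → 7² + 4² = 49 + 16 = 65
65 = (4,1)_16 → 4² + 1² = 16 + 1 = 17
17 = (1,1)_16 → 1² + 1² = 1 + 1 = 2
2 = (2)_16 → 2² = 4
4 = (4)_16 → 4² = 16
16 = (1,0)_16 → 1² + 0² = 1 + 0 = 1  — reached 1.
That took 10 steps.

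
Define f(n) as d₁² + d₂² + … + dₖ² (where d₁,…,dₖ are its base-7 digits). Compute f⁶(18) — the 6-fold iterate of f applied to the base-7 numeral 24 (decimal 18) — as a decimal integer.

16

18 = (2,4)_7 → 2² + 4² = 20
20 = (2,6)_7 → 2² + 6² = 40
40 = (5,5)_7 → 5² + 5² = 50
50 = (1,0,1)_7 → 1² + 0² + 1² = 2
2 = (2)_7 → 2² = 4
4 = (4)_7 → 4² = 16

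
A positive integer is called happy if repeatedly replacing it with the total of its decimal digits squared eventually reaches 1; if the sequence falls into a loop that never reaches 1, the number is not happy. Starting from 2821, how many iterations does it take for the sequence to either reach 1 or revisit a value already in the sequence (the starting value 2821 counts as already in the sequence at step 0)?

2821 → 2² + 8² + 2² + 1² = 73
73 → 7² + 3² = 58
58 → 5² + 8² = 89
89 → 8² + 9² = 145
145 → 1² + 4² + 5² = 42
42 → 4² + 2² = 20
20 → 2² + 0² = 4
4 → 4² = 16
16 → 1² + 6² = 37
37 → 3² + 7² = 58  — 58 repeats.
That took 10 steps.

10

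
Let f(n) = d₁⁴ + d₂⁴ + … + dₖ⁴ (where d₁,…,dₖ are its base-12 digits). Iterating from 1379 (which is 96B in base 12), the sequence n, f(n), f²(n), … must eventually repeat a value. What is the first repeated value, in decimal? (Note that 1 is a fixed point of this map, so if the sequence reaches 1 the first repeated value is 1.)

22498

1379 = (9,6,11)_12 → 9⁴ + 6⁴ + 11⁴ = 22498
22498 = (1,1,0,2,10)_12 → 1⁴ + 1⁴ + 0⁴ + 2⁴ + 10⁴ = 10018
10018 = (5,9,6,10)_12 → 5⁴ + 9⁴ + 6⁴ + 10⁴ = 18482
18482 = (10,8,4,2)_12 → 10⁴ + 8⁴ + 4⁴ + 2⁴ = 14368
14368 = (8,3,9,4)_12 → 8⁴ + 3⁴ + 9⁴ + 4⁴ = 10994
10994 = (6,4,4,2)_12 → 6⁴ + 4⁴ + 4⁴ + 2⁴ = 1824
1824 = (1,0,8,0)_12 → 1⁴ + 0⁴ + 8⁴ + 0⁴ = 4097
4097 = (2,4,5,5)_12 → 2⁴ + 4⁴ + 5⁴ + 5⁴ = 1522
1522 = (10,6,10)_12 → 10⁴ + 6⁴ + 10⁴ = 21296
21296 = (1,0,3,10,8)_12 → 1⁴ + 0⁴ + 3⁴ + 10⁴ + 8⁴ = 14178
14178 = (8,2,5,6)_12 → 8⁴ + 2⁴ + 5⁴ + 6⁴ = 6033
6033 = (3,5,10,9)_12 → 3⁴ + 5⁴ + 10⁴ + 9⁴ = 17267
17267 = (9,11,10,11)_12 → 9⁴ + 11⁴ + 10⁴ + 11⁴ = 45843
45843 = (2,2,6,4,3)_12 → 2⁴ + 2⁴ + 6⁴ + 4⁴ + 3⁴ = 1665
1665 = (11,6,9)_12 → 11⁴ + 6⁴ + 9⁴ = 22498  — 22498 already appeared earlier.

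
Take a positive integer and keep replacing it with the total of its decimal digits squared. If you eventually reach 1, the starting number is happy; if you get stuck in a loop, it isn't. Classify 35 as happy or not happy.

35 → 3² + 5² = 34
34 → 3² + 4² = 25
25 → 2² + 5² = 29
29 → 2² + 9² = 85
85 → 8² + 5² = 89
89 → 8² + 9² = 145
145 → 1² + 4² + 5² = 42
42 → 4² + 2² = 20
20 → 2² + 0² = 4
4 → 4² = 16
16 → 1² + 6² = 37
37 → 3² + 7² = 58
58 → 5² + 8² = 89  — 89 already seen; the sequence cycles without reaching 1.

not happy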